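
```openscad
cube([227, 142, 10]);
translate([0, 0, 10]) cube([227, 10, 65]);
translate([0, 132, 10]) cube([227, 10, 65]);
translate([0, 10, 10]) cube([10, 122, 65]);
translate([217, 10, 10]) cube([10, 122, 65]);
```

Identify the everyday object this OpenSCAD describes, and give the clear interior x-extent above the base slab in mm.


An open box. The internal width is 207 mm.

A 227×142 base slab with four walls standing on it — an open box. The base is 227 mm wide and the walls are 10 mm thick, so the internal width is 227 − 2 × 10 = 207 mm.


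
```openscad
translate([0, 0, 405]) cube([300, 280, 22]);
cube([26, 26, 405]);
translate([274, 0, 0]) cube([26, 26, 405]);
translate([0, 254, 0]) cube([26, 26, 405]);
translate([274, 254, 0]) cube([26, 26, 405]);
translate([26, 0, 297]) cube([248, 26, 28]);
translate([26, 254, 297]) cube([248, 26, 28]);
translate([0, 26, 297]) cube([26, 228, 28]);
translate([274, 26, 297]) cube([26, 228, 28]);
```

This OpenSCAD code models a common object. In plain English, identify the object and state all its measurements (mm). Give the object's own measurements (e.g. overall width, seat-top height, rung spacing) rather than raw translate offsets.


A four-legged stool. The seat is a 300×280×22 mm slab whose top surface is at z = 427 mm; four square legs, each 26×26 mm in cross-section, run from the floor (z = 0) to the underside of the seat, each flush with a corner of the seat. Four stretchers, 26 mm wide and 28 mm tall, connect adjacent legs with their undersides at z = 297 mm, each running between the inner faces of the legs it joins and aligned with the legs' outer faces on the other axis.


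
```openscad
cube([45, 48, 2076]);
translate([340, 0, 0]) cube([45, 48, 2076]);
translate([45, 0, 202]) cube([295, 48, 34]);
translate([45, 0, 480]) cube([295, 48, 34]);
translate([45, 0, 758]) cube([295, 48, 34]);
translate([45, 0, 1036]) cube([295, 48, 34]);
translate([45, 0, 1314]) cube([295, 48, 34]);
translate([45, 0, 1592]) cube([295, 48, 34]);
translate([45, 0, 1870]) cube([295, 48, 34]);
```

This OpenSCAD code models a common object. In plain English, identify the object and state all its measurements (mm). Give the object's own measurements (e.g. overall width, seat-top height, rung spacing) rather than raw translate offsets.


A straight ladder. Two 45×48 mm vertical rails, 2076 mm tall, stand 385 mm apart (outside-to-outside) with their front faces coplanar on the −y side. 7 rungs, each 48 mm deep and 34 mm tall, span between the inner faces of the rails, front faces flush with the rails. The lowest rung's underside is at z = 202 mm and rungs are spaced 278 mm apart (underside to underside).


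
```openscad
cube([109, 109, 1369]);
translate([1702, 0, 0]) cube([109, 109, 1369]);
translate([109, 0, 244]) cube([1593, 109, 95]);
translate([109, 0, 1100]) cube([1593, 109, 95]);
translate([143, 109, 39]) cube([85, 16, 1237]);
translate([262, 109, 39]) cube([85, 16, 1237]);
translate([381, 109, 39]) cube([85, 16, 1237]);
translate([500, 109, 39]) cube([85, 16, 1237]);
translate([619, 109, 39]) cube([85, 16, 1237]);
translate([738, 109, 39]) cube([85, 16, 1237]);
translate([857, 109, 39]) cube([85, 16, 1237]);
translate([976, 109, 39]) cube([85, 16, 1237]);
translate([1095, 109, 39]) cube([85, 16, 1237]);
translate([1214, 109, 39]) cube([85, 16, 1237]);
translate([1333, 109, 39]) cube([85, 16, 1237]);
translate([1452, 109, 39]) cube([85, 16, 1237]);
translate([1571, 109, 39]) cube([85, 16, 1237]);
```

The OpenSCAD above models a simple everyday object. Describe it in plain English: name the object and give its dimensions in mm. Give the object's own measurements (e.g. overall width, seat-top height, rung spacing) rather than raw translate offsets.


A fence section. Two 109×109 mm posts, 1369 mm tall, stand on the floor with a clear span of 1593 mm between their inner faces. Two horizontal rails of 109×95 mm section span the gap between the posts with their undersides at z = 244 mm and z = 1100 mm, flush with the posts' −y face. 13 pickets, each 85 mm wide, 16 mm thick and 1237 mm tall, are fixed to the +y face of the rails with their bottoms at z = 39 mm, spaced across the span with a 34 mm gap after the −x post and between neighbouring pickets, with 46 mm left before the +x post.


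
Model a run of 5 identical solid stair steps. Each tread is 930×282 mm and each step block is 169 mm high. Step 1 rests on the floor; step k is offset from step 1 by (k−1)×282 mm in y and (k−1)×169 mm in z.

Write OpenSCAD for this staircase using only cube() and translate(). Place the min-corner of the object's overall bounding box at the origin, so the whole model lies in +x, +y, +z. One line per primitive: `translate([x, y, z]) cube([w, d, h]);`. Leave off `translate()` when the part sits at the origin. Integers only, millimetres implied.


cube([930, 282, 169]);
translate([0, 282, 169]) cube([930, 282, 169]);
translate([0, 564, 338]) cube([930, 282, 169]);
translate([0, 846, 507]) cube([930, 282, 169]);
translate([0, 1128, 676]) cube([930, 282, 169]);


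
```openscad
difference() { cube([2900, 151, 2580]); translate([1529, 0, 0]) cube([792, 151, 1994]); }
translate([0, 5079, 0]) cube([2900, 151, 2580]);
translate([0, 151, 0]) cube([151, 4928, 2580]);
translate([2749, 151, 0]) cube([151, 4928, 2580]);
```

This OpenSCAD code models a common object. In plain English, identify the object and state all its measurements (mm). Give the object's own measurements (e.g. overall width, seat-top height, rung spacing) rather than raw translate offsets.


A single room: four walls, each 2580 mm tall and 151 mm thick, enclosing an outside footprint 2900×5230 mm (x × y), no floor or roof. The front and back walls (−y and +y sides) run the full x-width; the side walls fit between their inner faces. A door opening 792 mm wide and 1994 mm tall is cut through the front wall from the floor up, its −x edge 1529 mm from the wall's −x end.


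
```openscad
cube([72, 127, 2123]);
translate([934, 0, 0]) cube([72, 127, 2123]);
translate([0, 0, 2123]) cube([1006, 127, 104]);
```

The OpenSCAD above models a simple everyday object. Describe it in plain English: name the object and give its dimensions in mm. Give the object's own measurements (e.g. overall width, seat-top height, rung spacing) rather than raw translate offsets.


A door frame. The clear opening is 862 mm wide and 2123 mm high. Two 72 mm wide jambs, 127 mm deep, stand either side of the opening from the floor to the top of the opening. A 104 mm thick head sits across the top of both jambs, spanning the full outside width of the frame.


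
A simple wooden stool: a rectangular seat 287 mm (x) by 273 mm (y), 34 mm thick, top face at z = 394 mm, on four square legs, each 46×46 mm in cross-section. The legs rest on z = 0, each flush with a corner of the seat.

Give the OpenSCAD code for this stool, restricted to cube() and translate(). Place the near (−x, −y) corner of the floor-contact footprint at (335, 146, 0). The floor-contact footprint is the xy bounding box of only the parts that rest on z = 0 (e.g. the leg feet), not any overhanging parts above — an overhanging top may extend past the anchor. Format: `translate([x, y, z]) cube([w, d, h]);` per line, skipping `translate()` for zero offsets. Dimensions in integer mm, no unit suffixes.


translate([335, 146, 360]) cube([287, 273, 34]);
translate([335, 146, 0]) cube([46, 46, 360]);
translate([576, 146, 0]) cube([46, 46, 360]);
translate([335, 373, 0]) cube([46, 46, 360]);
translate([576, 373, 0]) cube([46, 46, 360]);


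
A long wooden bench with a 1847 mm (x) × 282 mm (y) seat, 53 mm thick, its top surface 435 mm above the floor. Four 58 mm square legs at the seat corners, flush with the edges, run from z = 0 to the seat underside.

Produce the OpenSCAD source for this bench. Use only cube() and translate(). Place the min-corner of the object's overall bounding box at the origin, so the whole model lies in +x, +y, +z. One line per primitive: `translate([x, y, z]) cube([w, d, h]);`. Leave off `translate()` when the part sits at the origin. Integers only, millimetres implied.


translate([0, 0, 382]) cube([1847, 282, 53]);
cube([58, 58, 382]);
translate([0, 224, 0]) cube([58, 58, 382]);
translate([1789, 0, 0]) cube([58, 58, 382]);
translate([1789, 224, 0]) cube([58, 58, 382]);


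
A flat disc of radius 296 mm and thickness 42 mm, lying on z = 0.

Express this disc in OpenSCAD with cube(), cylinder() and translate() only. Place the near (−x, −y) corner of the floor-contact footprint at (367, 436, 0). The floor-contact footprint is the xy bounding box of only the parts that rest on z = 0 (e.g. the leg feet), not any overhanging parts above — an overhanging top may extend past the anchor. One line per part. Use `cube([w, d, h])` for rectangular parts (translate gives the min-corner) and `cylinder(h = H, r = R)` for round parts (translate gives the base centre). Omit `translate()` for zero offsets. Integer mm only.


translate([663, 732, 0]) cylinder(h = 42, r = 296);


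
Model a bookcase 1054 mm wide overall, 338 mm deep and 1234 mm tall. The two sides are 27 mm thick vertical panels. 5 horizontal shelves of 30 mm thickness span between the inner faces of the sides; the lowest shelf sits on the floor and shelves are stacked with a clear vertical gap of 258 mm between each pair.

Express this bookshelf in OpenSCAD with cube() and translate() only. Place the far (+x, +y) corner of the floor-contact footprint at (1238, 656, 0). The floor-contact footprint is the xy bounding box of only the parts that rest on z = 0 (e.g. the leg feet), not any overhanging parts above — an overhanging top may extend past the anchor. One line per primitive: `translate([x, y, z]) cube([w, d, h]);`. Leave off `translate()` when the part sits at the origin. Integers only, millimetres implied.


translate([184, 318, 0]) cube([27, 338, 1234]);
translate([1211, 318, 0]) cube([27, 338, 1234]);
translate([211, 318, 0]) cube([1000, 338, 30]);
translate([211, 318, 288]) cube([1000, 338, 30]);
translate([211, 318, 576]) cube([1000, 338, 30]);
translate([211, 318, 864]) cube([1000, 338, 30]);
translate([211, 318, 1152]) cube([1000, 338, 30]);


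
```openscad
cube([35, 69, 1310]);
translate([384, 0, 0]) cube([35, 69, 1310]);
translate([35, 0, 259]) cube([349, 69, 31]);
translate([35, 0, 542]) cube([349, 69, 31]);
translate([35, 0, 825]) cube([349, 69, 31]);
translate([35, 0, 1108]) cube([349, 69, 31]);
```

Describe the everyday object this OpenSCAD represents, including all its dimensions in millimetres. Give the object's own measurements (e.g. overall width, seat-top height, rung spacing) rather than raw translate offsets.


A straight ladder. Two 35×69 mm vertical rails, 1310 mm tall, stand 419 mm apart (outside-to-outside) with their front faces coplanar on the −y side. 4 rungs, each 69 mm deep and 31 mm tall, span between the inner faces of the rails, front faces flush with the rails. The lowest rung's underside is at z = 259 mm and rungs are spaced 283 mm apart (underside to underside).


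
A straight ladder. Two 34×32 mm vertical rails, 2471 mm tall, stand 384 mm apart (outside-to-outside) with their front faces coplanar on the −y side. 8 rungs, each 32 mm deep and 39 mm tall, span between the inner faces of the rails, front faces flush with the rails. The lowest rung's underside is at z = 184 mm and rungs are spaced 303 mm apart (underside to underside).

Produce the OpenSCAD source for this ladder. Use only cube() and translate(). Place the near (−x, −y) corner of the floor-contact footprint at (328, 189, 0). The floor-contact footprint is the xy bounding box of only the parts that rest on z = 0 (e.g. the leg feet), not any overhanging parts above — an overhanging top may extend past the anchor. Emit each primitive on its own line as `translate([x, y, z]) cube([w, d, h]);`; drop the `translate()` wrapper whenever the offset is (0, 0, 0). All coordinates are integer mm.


translate([328, 189, 0]) cube([34, 32, 2471]);
translate([678, 189, 0]) cube([34, 32, 2471]);
translate([362, 189, 184]) cube([316, 32, 39]);
translate([362, 189, 487]) cube([316, 32, 39]);
translate([362, 189, 790]) cube([316, 32, 39]);
translate([362, 189, 1093]) cube([316, 32, 39]);
translate([362, 189, 1396]) cube([316, 32, 39]);
translate([362, 189, 1699]) cube([316, 32, 39]);
translate([362, 189, 2002]) cube([316, 32, 39]);
translate([362, 189, 2305]) cube([316, 32, 39]);


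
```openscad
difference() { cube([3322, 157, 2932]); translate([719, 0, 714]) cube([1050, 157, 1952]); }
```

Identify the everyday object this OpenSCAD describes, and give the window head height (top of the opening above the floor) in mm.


A wall with a window opening. The window head height is 2666 mm.

A wall with a rectangular opening subtracted — a window. Sill at z = 714, opening 1952 mm tall, so the head is at 714 + 1952 = 2666 mm.


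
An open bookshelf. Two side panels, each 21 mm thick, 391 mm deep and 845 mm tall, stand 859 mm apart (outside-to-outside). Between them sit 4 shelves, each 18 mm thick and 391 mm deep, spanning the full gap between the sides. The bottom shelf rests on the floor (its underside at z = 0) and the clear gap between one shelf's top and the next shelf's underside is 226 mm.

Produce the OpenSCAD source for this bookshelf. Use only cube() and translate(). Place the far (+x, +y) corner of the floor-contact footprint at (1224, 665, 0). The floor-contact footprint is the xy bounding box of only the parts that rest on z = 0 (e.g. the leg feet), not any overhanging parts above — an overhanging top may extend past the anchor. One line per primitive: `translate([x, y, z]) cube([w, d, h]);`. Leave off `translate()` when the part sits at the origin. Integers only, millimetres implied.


translate([365, 274, 0]) cube([21, 391, 845]);
translate([1203, 274, 0]) cube([21, 391, 845]);
translate([386, 274, 0]) cube([817, 391, 18]);
translate([386, 274, 244]) cube([817, 391, 18]);
translate([386, 274, 488]) cube([817, 391, 18]);
translate([386, 274, 732]) cube([817, 391, 18]);


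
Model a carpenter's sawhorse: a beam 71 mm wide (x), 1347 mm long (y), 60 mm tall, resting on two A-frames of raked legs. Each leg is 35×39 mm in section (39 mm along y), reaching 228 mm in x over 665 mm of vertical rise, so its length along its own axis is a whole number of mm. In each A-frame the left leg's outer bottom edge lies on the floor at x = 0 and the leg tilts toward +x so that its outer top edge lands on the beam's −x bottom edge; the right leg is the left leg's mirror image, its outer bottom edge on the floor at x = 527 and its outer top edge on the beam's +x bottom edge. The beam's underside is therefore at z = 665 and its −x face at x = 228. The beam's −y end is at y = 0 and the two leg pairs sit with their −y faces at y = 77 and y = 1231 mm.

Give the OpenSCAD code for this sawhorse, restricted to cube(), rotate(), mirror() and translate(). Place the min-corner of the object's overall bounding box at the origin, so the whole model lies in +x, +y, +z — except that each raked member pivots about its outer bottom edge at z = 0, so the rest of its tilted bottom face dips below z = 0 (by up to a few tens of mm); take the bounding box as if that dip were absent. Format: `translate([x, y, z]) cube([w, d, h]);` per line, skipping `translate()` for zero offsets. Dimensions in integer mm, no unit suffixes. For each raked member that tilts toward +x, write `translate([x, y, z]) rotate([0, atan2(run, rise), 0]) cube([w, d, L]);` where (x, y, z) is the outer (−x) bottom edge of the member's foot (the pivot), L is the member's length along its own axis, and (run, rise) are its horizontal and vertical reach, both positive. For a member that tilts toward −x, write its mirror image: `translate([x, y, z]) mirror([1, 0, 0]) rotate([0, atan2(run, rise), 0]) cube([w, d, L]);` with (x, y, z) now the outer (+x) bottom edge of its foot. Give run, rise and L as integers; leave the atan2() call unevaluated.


// leg length = √(228² + 665²) = 703
// right-leg outer foot x = 2·228 + 71 = 527
// beam min-corner = (228, 0, 665)
translate([228, 0, 665]) cube([71, 1347, 60]);
translate([0, 77, 0]) rotate([0, atan2(228, 665), 0]) cube([35, 39, 703]);
translate([527, 77, 0]) mirror([1, 0, 0]) rotate([0, atan2(228, 665), 0]) cube([35, 39, 703]);
translate([0, 1231, 0]) rotate([0, atan2(228, 665), 0]) cube([35, 39, 703]);
translate([527, 1231, 0]) mirror([1, 0, 0]) rotate([0, atan2(228, 665), 0]) cube([35, 39, 703]);


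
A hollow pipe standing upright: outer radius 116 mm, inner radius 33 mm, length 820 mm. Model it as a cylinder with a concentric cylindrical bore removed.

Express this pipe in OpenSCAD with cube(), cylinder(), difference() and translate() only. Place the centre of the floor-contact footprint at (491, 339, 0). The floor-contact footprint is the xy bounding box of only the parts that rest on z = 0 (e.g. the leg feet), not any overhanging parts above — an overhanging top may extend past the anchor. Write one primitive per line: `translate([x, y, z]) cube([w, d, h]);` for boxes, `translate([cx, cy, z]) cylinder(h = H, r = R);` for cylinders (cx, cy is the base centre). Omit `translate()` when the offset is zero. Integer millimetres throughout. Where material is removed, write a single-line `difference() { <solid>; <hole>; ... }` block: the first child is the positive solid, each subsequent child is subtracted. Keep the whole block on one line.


difference() { translate([491, 339, 0]) cylinder(h = 820, r = 116); translate([491, 339, 0]) cylinder(h = 820, r = 33); }


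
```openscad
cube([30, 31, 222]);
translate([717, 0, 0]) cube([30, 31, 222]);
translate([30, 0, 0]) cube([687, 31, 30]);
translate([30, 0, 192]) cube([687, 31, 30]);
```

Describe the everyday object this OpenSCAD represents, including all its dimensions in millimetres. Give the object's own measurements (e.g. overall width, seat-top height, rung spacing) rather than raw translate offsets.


A rectangular picture frame lying in the x–z plane (depth along y). The opening is 687 mm wide (x) by 162 mm tall (z), surrounded by a border 30 mm wide on all four sides. The frame is 31 mm deep and is made of two full-height vertical stiles with two horizontal rails fitted between them.


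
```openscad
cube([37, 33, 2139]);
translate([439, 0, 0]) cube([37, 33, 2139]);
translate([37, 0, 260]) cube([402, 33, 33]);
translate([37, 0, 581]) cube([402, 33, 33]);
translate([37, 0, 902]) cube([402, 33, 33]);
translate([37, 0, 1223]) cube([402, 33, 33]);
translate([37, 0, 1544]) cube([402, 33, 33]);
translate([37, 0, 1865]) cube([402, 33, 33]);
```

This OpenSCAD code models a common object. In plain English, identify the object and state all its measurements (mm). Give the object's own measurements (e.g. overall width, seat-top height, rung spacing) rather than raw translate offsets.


A straight ladder. Two 37×33 mm vertical rails, 2139 mm tall, stand 476 mm apart (outside-to-outside) with their front faces coplanar on the −y side. 6 rungs, each 33 mm deep and 33 mm tall, span between the inner faces of the rails, front faces flush with the rails. The lowest rung's underside is at z = 260 mm and rungs are spaced 321 mm apart (underside to underside).


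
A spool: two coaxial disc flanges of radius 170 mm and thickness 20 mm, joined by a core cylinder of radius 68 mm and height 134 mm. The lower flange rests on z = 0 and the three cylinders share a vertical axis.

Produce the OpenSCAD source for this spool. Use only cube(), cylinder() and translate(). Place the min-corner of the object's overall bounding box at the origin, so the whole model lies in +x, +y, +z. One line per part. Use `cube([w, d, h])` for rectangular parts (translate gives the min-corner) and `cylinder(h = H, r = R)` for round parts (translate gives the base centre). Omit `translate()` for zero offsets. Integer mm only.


translate([170, 170, 0]) cylinder(h = 20, r = 170);
translate([170, 170, 20]) cylinder(h = 134, r = 68);
translate([170, 170, 154]) cylinder(h = 20, r = 170);


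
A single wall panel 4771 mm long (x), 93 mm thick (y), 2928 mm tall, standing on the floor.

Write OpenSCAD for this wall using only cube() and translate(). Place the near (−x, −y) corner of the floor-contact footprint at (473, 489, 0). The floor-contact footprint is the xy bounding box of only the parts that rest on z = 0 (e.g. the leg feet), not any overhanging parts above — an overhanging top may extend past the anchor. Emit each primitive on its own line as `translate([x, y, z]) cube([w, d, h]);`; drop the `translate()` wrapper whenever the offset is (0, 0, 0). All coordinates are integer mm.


translate([473, 489, 0]) cube([4771, 93, 2928]);


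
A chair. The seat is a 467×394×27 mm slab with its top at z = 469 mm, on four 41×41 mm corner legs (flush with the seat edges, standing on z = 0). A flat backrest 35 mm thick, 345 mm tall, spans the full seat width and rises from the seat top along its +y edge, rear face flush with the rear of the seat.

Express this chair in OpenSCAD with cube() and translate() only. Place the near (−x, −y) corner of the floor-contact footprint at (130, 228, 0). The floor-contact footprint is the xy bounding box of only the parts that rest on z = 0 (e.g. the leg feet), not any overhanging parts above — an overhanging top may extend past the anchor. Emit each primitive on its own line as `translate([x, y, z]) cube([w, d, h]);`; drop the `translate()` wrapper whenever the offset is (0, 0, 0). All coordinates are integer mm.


translate([130, 228, 442]) cube([467, 394, 27]);
translate([130, 228, 0]) cube([41, 41, 442]);
translate([556, 228, 0]) cube([41, 41, 442]);
translate([130, 581, 0]) cube([41, 41, 442]);
translate([556, 581, 0]) cube([41, 41, 442]);
translate([130, 587, 469]) cube([467, 35, 345]);


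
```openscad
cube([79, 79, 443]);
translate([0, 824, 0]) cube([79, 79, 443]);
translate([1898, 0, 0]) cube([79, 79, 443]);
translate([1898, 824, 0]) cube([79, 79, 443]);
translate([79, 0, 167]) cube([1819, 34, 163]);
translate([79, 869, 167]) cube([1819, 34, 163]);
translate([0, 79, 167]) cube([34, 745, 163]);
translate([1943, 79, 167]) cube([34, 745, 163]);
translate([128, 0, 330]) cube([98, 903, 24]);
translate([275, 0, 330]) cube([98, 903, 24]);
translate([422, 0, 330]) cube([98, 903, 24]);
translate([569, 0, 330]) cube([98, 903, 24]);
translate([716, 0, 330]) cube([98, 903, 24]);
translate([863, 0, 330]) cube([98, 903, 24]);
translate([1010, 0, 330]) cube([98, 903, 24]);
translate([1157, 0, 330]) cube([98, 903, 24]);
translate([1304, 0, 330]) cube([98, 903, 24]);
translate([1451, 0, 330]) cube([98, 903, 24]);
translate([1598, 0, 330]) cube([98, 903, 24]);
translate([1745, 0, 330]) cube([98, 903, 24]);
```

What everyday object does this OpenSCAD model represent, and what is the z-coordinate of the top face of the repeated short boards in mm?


A bed frame. The slat-top height is 354 mm.

Four posts, four rails, and a row of slats — a bed frame. Slats sit on the rails at z = 167 + 163 = 330; with slat thickness 24, the top is 354 mm.


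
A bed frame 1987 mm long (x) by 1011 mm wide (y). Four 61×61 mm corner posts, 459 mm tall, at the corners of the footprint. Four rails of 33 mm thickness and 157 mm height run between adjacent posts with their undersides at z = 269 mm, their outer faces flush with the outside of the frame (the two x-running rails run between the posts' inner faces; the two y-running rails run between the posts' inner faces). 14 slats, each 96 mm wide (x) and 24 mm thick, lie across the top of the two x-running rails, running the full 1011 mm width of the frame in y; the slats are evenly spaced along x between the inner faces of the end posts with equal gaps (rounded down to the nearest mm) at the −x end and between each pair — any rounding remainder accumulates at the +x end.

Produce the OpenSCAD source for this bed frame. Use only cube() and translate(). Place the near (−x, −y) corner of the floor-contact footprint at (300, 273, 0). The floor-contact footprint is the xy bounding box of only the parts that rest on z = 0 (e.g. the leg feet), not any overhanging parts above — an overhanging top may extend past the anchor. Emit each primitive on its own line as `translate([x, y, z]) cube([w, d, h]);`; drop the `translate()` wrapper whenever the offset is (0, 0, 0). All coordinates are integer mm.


translate([300, 273, 0]) cube([61, 61, 459]);
translate([300, 1223, 0]) cube([61, 61, 459]);
translate([2226, 273, 0]) cube([61, 61, 459]);
translate([2226, 1223, 0]) cube([61, 61, 459]);
translate([361, 273, 269]) cube([1865, 33, 157]);
translate([361, 1251, 269]) cube([1865, 33, 157]);
translate([300, 334, 269]) cube([33, 889, 157]);
translate([2254, 334, 269]) cube([33, 889, 157]);
translate([395, 273, 426]) cube([96, 1011, 24]);
translate([525, 273, 426]) cube([96, 1011, 24]);
translate([655, 273, 426]) cube([96, 1011, 24]);
translate([785, 273, 426]) cube([96, 1011, 24]);
translate([915, 273, 426]) cube([96, 1011, 24]);
translate([1045, 273, 426]) cube([96, 1011, 24]);
translate([1175, 273, 426]) cube([96, 1011, 24]);
translate([1305, 273, 426]) cube([96, 1011, 24]);
translate([1435, 273, 426]) cube([96, 1011, 24]);
translate([1565, 273, 426]) cube([96, 1011, 24]);
translate([1695, 273, 426]) cube([96, 1011, 24]);
translate([1825, 273, 426]) cube([96, 1011, 24]);
translate([1955, 273, 426]) cube([96, 1011, 24]);
translate([2085, 273, 426]) cube([96, 1011, 24]);


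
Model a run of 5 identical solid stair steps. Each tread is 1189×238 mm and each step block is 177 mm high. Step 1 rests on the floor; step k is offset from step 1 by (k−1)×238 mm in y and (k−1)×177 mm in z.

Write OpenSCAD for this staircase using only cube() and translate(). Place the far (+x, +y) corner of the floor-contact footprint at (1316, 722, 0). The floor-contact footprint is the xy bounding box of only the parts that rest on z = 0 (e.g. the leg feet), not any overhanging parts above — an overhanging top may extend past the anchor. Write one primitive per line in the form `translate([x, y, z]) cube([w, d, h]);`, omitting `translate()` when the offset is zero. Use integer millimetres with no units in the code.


translate([127, 484, 0]) cube([1189, 238, 177]);
translate([127, 722, 177]) cube([1189, 238, 177]);
translate([127, 960, 354]) cube([1189, 238, 177]);
translate([127, 1198, 531]) cube([1189, 238, 177]);
translate([127, 1436, 708]) cube([1189, 238, 177]);


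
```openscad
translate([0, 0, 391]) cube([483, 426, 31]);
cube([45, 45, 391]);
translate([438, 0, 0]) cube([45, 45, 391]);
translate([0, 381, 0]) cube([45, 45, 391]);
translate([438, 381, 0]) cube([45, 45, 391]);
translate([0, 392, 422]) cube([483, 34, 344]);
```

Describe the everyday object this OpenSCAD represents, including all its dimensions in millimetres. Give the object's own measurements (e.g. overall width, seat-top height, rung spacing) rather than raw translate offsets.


A chair. The seat is a 483×426×31 mm slab with its top at z = 422 mm, on four 45×45 mm corner legs (flush with the seat edges, standing on z = 0). A flat backrest 34 mm thick, 344 mm tall, spans the full seat width and rises from the seat top along its +y edge, rear face flush with the rear of the seat.


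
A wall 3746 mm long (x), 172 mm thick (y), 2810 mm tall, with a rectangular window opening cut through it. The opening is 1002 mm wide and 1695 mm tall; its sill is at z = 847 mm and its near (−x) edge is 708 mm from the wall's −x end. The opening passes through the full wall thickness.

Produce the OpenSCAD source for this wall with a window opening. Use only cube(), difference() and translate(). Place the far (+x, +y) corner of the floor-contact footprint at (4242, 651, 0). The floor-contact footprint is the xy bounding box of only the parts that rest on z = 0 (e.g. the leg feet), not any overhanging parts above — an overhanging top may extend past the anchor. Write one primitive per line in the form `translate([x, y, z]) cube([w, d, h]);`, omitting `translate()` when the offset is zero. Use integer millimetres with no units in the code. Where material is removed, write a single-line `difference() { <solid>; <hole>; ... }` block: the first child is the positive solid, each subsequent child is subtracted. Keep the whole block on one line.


difference() { translate([496, 479, 0]) cube([3746, 172, 2810]); translate([1204, 479, 847]) cube([1002, 172, 1695]); }


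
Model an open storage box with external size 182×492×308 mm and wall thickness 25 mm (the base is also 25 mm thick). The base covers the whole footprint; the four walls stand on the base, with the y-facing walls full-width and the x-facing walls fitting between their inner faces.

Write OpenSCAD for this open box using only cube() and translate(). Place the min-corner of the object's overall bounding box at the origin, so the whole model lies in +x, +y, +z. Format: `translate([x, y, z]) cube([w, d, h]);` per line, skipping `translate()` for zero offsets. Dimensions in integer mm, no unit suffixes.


cube([182, 492, 25]);
translate([0, 0, 25]) cube([182, 25, 283]);
translate([0, 467, 25]) cube([182, 25, 283]);
translate([0, 25, 25]) cube([25, 442, 283]);
translate([157, 25, 25]) cube([25, 442, 283]);


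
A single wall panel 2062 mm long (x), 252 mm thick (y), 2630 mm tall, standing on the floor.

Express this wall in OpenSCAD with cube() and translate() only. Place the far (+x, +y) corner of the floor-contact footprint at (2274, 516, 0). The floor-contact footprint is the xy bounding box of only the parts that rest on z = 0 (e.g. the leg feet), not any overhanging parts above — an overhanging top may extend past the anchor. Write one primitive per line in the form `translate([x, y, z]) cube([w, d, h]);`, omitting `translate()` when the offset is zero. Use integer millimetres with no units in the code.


translate([212, 264, 0]) cube([2062, 252, 2630]);


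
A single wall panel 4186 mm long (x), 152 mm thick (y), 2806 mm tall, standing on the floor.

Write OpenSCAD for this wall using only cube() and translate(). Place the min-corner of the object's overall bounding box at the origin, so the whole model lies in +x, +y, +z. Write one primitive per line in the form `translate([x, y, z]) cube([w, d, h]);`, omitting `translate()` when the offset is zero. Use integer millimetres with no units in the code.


cube([4186, 152, 2806]);


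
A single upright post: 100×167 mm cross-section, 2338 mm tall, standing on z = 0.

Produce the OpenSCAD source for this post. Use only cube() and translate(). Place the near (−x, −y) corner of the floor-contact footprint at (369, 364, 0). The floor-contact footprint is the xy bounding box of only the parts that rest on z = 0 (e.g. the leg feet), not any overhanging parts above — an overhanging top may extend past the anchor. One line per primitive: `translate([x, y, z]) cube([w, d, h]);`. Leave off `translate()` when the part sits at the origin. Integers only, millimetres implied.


translate([369, 364, 0]) cube([100, 167, 2338]);


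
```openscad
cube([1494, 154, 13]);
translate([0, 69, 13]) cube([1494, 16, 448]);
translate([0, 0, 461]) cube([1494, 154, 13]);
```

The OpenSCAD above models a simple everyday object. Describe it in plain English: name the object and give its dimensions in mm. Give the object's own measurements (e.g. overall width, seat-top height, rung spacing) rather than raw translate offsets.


An I-beam lying along x, 1494 mm long. Overall section height 474 mm. Two flanges 154 mm wide (y) and 13 mm thick, one on the floor and one at the top; a web 16 mm thick runs between them, centred on the flange width.


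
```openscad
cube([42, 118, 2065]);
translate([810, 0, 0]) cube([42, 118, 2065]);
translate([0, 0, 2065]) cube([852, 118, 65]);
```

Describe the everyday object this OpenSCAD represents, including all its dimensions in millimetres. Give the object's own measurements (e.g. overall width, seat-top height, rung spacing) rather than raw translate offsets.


A door frame. The clear opening is 768 mm wide and 2065 mm high. Two 42 mm wide jambs, 118 mm deep, stand either side of the opening from the floor to the top of the opening. A 65 mm thick head sits across the top of both jambs, spanning the full outside width of the frame.


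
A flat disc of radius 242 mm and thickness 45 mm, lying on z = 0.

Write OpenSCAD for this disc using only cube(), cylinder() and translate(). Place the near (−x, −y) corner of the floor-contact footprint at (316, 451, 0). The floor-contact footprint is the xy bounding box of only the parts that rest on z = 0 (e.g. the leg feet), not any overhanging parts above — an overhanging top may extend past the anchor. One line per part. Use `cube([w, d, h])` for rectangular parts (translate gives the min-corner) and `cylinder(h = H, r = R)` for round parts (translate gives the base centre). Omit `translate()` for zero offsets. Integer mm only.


translate([558, 693, 0]) cylinder(h = 45, r = 242);


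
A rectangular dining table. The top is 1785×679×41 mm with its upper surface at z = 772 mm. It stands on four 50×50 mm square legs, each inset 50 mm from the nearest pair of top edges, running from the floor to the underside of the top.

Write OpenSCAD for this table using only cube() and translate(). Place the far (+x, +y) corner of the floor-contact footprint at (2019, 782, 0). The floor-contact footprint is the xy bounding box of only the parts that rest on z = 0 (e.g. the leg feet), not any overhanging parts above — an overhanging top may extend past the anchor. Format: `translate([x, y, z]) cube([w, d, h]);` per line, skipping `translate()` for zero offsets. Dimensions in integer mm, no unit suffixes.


translate([284, 153, 731]) cube([1785, 679, 41]);
translate([334, 203, 0]) cube([50, 50, 731]);
translate([1969, 203, 0]) cube([50, 50, 731]);
translate([334, 732, 0]) cube([50, 50, 731]);
translate([1969, 732, 0]) cube([50, 50, 731]);


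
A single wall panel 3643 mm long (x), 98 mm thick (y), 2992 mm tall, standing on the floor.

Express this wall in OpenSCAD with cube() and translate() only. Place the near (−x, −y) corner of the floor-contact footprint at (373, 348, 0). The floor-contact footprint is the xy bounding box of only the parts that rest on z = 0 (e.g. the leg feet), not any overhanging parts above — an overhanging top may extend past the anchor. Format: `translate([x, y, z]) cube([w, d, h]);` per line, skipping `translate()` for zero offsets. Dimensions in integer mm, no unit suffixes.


translate([373, 348, 0]) cube([3643, 98, 2992]);


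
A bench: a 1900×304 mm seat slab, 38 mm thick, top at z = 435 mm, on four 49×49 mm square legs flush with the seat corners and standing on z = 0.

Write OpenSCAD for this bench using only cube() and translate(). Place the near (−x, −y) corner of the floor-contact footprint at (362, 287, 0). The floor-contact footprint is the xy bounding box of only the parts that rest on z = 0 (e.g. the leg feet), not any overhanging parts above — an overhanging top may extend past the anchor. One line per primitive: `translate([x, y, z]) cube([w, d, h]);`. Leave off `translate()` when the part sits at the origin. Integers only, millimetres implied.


translate([362, 287, 397]) cube([1900, 304, 38]);
translate([362, 287, 0]) cube([49, 49, 397]);
translate([362, 542, 0]) cube([49, 49, 397]);
translate([2213, 287, 0]) cube([49, 49, 397]);
translate([2213, 542, 0]) cube([49, 49, 397]);


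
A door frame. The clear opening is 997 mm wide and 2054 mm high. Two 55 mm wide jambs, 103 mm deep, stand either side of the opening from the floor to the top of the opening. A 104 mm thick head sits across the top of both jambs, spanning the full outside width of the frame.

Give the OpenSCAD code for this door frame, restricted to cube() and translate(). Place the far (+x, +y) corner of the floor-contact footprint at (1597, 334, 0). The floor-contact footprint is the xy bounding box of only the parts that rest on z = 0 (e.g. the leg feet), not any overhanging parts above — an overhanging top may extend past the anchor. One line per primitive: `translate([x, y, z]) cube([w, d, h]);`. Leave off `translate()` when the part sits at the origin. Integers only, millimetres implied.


translate([490, 231, 0]) cube([55, 103, 2054]);
translate([1542, 231, 0]) cube([55, 103, 2054]);
translate([490, 231, 2054]) cube([1107, 103, 104]);


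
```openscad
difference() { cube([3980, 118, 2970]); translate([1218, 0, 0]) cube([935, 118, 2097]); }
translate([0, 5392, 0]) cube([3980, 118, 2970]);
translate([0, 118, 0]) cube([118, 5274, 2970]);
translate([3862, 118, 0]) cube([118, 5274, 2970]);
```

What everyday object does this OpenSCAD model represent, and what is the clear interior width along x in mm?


A single room. The interior width is 3744 mm.

Four walls enclosing a rectangle with a door in the front wall — a room. Outside width 3980 minus two 118 mm walls gives 3744 mm.


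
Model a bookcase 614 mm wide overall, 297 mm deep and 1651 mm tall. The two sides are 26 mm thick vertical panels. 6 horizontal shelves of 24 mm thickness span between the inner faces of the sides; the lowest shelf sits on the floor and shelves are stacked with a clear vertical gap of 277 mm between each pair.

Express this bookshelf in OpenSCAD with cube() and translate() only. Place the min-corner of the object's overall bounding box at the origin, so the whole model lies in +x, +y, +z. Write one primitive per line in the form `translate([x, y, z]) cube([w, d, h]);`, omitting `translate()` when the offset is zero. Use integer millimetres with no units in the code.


cube([26, 297, 1651]);
translate([588, 0, 0]) cube([26, 297, 1651]);
translate([26, 0, 0]) cube([562, 297, 24]);
translate([26, 0, 301]) cube([562, 297, 24]);
translate([26, 0, 602]) cube([562, 297, 24]);
translate([26, 0, 903]) cube([562, 297, 24]);
translate([26, 0, 1204]) cube([562, 297, 24]);
translate([26, 0, 1505]) cube([562, 297, 24]);


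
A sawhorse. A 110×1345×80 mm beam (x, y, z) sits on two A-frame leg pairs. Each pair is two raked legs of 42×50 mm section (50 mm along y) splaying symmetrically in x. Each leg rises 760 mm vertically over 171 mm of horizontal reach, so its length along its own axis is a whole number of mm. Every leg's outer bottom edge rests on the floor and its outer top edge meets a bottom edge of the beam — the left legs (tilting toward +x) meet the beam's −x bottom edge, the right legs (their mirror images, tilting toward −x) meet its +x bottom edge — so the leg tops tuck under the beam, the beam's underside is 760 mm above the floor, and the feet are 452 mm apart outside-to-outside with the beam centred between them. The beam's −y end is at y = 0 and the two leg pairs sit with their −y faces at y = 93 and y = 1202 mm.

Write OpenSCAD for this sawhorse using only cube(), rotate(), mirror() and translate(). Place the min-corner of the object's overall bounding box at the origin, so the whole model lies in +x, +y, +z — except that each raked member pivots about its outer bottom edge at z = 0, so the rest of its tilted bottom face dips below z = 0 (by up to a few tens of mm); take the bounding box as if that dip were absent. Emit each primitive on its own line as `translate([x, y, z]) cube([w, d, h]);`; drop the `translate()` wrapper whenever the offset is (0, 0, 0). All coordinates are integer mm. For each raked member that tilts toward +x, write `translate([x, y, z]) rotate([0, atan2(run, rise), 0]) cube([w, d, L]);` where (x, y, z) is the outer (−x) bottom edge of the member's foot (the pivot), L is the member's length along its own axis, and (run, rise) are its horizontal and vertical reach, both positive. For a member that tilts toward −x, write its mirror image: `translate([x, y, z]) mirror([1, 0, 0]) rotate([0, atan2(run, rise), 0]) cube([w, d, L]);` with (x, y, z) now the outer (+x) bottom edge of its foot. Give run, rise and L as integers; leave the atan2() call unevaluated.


translate([171, 0, 760]) cube([110, 1345, 80]);
translate([0, 93, 0]) rotate([0, atan2(171, 760), 0]) cube([42, 50, 779]);
translate([452, 93, 0]) mirror([1, 0, 0]) rotate([0, atan2(171, 760), 0]) cube([42, 50, 779]);
translate([0, 1202, 0]) rotate([0, atan2(171, 760), 0]) cube([42, 50, 779]);
translate([452, 1202, 0]) mirror([1, 0, 0]) rotate([0, atan2(171, 760), 0]) cube([42, 50, 779]);
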